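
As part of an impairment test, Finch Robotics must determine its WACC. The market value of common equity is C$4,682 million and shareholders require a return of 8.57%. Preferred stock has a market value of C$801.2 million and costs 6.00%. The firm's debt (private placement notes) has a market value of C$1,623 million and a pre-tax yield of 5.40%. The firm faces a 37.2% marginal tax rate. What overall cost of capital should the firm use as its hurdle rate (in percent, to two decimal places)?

7.10%

Total capital V = 4682 + 801.2 + 1623 = 7106.2.
Equity: weight = 4682/7106.2 = 0.6589; cost = 8.57%.
Preferred: weight = 801.2/7106.2 = 0.1127; cost = 6%.
Private placement notes: weight = 1623/7106.2 = 0.2284; after-tax cost = 5.4% × (1 − 37.2%) = 3.3912%.
WACC = 0.6589 × 8.5700% + 0.1127 × 6.0000% + 0.2284 × 3.3912% = 7.0974%.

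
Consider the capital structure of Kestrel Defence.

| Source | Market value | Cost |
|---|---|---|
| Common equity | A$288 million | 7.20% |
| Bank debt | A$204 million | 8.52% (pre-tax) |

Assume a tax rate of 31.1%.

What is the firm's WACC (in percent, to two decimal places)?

6.65%

Total capital V = 288 + 204 = 492.
Equity: weight = 288/492 = 0.5854; cost = 7.2%.
Bank debt: weight = 204/492 = 0.4146; after-tax cost = 8.52% × (1 − 31.1%) = 5.8703%.
WACC = 0.5854 × 7.2000% + 0.4146 × 5.8703% = 6.6487%.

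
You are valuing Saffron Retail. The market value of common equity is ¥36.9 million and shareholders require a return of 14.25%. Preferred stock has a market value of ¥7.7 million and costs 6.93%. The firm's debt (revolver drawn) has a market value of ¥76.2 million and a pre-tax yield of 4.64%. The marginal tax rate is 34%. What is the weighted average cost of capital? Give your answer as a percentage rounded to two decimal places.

6.73%

Total capital V = 36.9 + 7.7 + 76.2 = 120.8.
Equity: weight = 36.9/120.8 = 0.3055; cost = 14.25%.
Preferred: weight = 7.7/120.8 = 0.0637; cost = 6.93%.
Revolver drawn: weight = 76.2/120.8 = 0.6308; after-tax cost = 4.64% × (1 − 34%) = 3.0624%.
WACC = 0.3055 × 14.2500% + 0.0637 × 6.9300% + 0.6308 × 3.0624% = 6.7263%.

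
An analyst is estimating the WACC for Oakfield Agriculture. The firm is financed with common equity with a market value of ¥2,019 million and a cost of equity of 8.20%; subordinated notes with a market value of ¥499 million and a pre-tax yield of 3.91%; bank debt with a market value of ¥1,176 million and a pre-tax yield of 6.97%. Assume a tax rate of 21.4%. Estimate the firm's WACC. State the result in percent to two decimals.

Total capital V = 2019 + 499 + 1176 = 3694.
Equity: weight = 2019/3694 = 0.5466; cost = 8.2%.
Subordinated notes: weight = 499/3694 = 0.1351; after-tax cost = 3.91% × (1 − 21.4%) = 3.0733%.
Bank debt: weight = 1176/3694 = 0.3184; after-tax cost = 6.97% × (1 − 21.4%) = 5.4784%.
WACC = 0.5466 × 8.2000% + 0.1351 × 3.0733% + 0.3184 × 5.4784% = 6.6410%.

6.64%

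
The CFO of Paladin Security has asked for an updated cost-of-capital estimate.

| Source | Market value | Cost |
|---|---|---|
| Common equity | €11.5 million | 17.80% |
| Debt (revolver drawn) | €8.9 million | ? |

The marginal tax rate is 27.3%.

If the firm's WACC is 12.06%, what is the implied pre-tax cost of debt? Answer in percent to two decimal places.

6.39%

Total capital V = 11.5 + 8.9 = 20.4.
Equity weight = 11.5/20.4 = 0.5637.
Revolver drawn weight = 8.9/20.4 = 0.4363.
Equity contribution = 0.5637 × 17.8% = 10.0343%.
Remaining for debt = 12.06% − 10.0343% = 2.0257%.
Rd × (1 − 27.3%) × 0.4363 = 2.0257%  ⇒  Rd = 6.3867%.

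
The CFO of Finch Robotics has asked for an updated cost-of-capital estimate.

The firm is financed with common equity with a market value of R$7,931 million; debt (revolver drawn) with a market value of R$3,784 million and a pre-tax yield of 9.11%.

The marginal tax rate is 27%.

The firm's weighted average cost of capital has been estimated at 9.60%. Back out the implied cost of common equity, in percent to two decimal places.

Total capital V = 7931 + 3784 = 11715.
Equity weight = 7931/11715 = 0.6770.
Revolver drawn weight = 3784/11715 = 0.3230.
Debt contribution = 0.3230 × 9.11% × (1 − 27%) = 2.1481%.
Required equity contribution = 9.6% − 2.1481% = 7.4519%.
Re = 7.4519% / 0.6770 = 11.0073%.

11.01%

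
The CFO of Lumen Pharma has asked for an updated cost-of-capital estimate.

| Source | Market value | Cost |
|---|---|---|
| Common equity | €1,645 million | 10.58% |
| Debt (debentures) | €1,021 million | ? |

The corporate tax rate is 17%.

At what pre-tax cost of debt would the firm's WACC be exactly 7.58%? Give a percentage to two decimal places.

3.31%

Total capital V = 1645 + 1021 = 2666.
Equity weight = 1645/2666 = 0.6170.
Debentures weight = 1021/2666 = 0.3830.
Equity contribution = 0.6170 × 10.58% = 6.5282%.
Remaining for debt = 7.58% − 6.5282% = 1.0518%.
Rd × (1 − 17%) × 0.3830 = 1.0518%  ⇒  Rd = 3.3090%.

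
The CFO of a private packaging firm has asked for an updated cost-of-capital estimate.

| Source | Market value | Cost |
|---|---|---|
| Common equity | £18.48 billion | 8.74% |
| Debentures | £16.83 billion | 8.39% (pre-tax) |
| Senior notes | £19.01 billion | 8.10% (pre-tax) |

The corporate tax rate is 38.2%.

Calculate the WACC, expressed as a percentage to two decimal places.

Total capital V = 18.48 + 16.83 + 19.01 = 54.32.
Equity: weight = 18.48/54.32 = 0.3402; cost = 8.74%.
Debentures: weight = 16.83/54.32 = 0.3098; after-tax cost = 8.39% × (1 − 38.2%) = 5.1850%.
Senior notes: weight = 19.01/54.32 = 0.3500; after-tax cost = 8.1% × (1 − 38.2%) = 5.0058%.
WACC = 0.3402 × 8.7400% + 0.3098 × 5.1850% + 0.3500 × 5.0058% = 6.3317%.

6.33%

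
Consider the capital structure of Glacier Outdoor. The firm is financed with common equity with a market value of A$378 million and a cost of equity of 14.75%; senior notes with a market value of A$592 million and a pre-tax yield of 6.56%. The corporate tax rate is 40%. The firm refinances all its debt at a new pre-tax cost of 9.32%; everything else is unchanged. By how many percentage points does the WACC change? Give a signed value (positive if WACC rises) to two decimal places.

Current WACC:
Total capital V = 378 + 592 = 970.
Equity: weight = 378/970 = 0.3897; cost = 14.75%.
Senior notes: weight = 592/970 = 0.6103; after-tax cost = 6.56% × (1 − 40%) = 3.9360%.
WACC = 0.3897 × 14.7500% + 0.6103 × 3.9360% = 8.1501%.
After the change:
Total capital V = 378 + 592 = 970.
Equity: weight = 378/970 = 0.3897; cost = 14.75%.
Senior notes: weight = 592/970 = 0.6103; after-tax cost = 9.32% × (1 − 40%) = 5.5920%.
WACC = 0.3897 × 14.7500% + 0.6103 × 5.5920% = 9.1608%.
Change in WACC = 9.1608% − 8.1501% = 1.0107 pp.

+1.01 pp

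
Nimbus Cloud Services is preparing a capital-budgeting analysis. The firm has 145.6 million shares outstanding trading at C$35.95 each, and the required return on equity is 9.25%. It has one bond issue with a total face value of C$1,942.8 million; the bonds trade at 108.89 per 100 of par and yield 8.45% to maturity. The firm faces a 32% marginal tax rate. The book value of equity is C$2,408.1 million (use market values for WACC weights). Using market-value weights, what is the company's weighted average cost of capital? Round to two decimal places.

8.24%

Market value of equity E = 35.95 × 145.6m = 5234.32m. Market value of debt D = 1942.8m × 108.89/100 = 2115.51492m.
Total capital V = 5234.32 + 2115.51492 = 7349.83492.
Equity: weight = 5234.32/7349.83492 = 0.7122; cost = 9.25%.
Bonds outstanding: weight = 2115.51492/7349.83492 = 0.2878; after-tax cost = 8.45% × (1 − 32%) = 5.7460%.
WACC = 0.7122 × 9.2500% + 0.2878 × 5.7460% = 8.2414%.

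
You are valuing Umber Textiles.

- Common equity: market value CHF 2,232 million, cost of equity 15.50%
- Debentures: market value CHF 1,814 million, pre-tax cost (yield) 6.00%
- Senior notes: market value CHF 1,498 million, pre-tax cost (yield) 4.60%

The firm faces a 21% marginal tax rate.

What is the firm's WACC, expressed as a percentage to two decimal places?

8.77%

Total capital V = 2232 + 1814 + 1498 = 5544.
Equity: weight = 2232/5544 = 0.4026; cost = 15.5%.
Debentures: weight = 1814/5544 = 0.3272; after-tax cost = 6% × (1 − 21%) = 4.7400%.
Senior notes: weight = 1498/5544 = 0.2702; after-tax cost = 4.6% × (1 − 21%) = 3.6340%.
WACC = 0.4026 × 15.5000% + 0.3272 × 4.7400% + 0.2702 × 3.6340% = 8.7731%.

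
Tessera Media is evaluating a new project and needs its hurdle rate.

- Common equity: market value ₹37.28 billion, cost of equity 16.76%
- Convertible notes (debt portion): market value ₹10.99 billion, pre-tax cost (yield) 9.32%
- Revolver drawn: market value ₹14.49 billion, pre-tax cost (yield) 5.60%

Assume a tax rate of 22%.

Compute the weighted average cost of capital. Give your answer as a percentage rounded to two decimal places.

Total capital V = 37.28 + 10.99 + 14.49 = 62.76.
Equity: weight = 37.28/62.76 = 0.5940; cost = 16.76%.
Convertible notes (debt portion): weight = 10.99/62.76 = 0.1751; after-tax cost = 9.32% × (1 − 22%) = 7.2696%.
Revolver drawn: weight = 14.49/62.76 = 0.2309; after-tax cost = 5.6% × (1 − 22%) = 4.3680%.
WACC = 0.5940 × 16.7600% + 0.1751 × 7.2696% + 0.2309 × 4.3680% = 12.2371%.

12.24%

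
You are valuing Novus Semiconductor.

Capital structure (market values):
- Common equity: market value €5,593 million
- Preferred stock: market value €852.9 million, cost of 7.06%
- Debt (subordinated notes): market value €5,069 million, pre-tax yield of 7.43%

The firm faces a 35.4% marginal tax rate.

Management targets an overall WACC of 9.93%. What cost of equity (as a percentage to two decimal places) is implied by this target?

Total capital V = 5593 + 852.9 + 5069 = 11514.9.
Equity weight = 5593/11514.9 = 0.4857.
Preferred weight = 852.9/11514.9 = 0.0741.
Subordinated notes weight = 5069/11514.9 = 0.4402.
Debt contribution = 0.4402 × 7.43% × (1 − 35.4%) = 2.1129%.
Preferred contribution = 0.0741 × 7.06% = 0.5229%.
Required equity contribution = 9.93% − 2.6359% = 7.2941%.
Re = 7.2941% / 0.4857 = 15.0172%.

15.02%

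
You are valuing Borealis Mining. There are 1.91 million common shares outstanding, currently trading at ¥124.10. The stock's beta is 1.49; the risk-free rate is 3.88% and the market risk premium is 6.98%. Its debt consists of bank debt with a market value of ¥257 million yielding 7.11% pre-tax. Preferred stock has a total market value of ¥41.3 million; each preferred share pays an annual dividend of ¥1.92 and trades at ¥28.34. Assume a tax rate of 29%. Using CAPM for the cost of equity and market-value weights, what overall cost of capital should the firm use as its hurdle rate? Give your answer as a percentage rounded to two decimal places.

9.27%

Cost of equity via CAPM: Re = 3.88% + 1.49 × 6.98% = 14.2802%.
Cost of preferred: Rp = 1.92 / 28.34 = 6.7749%.
Market value of equity E = 124.1 × 1.91m = 237.031m.
Total capital V = 237.031 + 41.3 + 257 = 535.331.
Equity: weight = 237.031/535.331 = 0.4428; cost = 14.2802%.
Preferred: weight = 41.3/535.331 = 0.0771; cost = 6.7749%.
Bank debt: weight = 257/535.331 = 0.4801; after-tax cost = 7.11% × (1 − 29%) = 5.0481%.
WACC = 0.4428 × 14.2802% + 0.0771 × 6.7749% + 0.4801 × 5.0481% = 9.2691%.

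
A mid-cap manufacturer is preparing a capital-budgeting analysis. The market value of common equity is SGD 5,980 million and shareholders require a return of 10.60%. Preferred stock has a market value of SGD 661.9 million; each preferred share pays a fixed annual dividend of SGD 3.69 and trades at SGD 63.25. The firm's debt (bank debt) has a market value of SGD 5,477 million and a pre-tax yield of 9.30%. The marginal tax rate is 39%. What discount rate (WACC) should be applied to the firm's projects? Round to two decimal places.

8.11%

Cost of preferred: Rp = 3.69 / 63.25 = 5.8340%.
Total capital V = 5980 + 661.9 + 5477 = 12118.9.
Equity: weight = 5980/12118.9 = 0.4934; cost = 10.6%.
Preferred: weight = 661.9/12118.9 = 0.0546; cost = 5.834%.
Bank debt: weight = 5477/12118.9 = 0.4519; after-tax cost = 9.3% × (1 − 39%) = 5.6730%.
WACC = 0.4934 × 10.6000% + 0.0546 × 5.8340% + 0.4519 × 5.6730% = 8.1130%.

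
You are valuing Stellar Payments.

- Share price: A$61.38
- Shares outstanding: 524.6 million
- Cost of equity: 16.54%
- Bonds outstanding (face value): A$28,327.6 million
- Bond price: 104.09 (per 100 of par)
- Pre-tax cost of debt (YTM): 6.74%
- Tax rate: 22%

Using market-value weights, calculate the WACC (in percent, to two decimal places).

Market value of equity E = 61.38 × 524.6m = 32199.948m. Market value of debt D = 28327.6m × 104.09/100 = 29486.19884m.
Total capital V = 32199.948 + 29486.19884 = 61686.14684.
Equity: weight = 32199.948/61686.14684 = 0.5220; cost = 16.54%.
Bonds outstanding: weight = 29486.19884/61686.14684 = 0.4780; after-tax cost = 6.74% × (1 − 22%) = 5.2572%.
WACC = 0.5220 × 16.5400% + 0.4780 × 5.2572% = 11.1468%.

11.15%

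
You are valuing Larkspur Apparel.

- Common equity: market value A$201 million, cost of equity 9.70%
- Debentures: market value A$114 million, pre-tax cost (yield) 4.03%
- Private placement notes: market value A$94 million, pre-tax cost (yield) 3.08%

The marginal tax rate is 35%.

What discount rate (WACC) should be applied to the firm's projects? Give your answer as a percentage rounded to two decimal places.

Total capital V = 201 + 114 + 94 = 409.
Equity: weight = 201/409 = 0.4914; cost = 9.7%.
Debentures: weight = 114/409 = 0.2787; after-tax cost = 4.03% × (1 − 35%) = 2.6195%.
Private placement notes: weight = 94/409 = 0.2298; after-tax cost = 3.08% × (1 − 35%) = 2.0020%.
WACC = 0.4914 × 9.7000% + 0.2787 × 2.6195% + 0.2298 × 2.0020% = 5.9572%.

5.96%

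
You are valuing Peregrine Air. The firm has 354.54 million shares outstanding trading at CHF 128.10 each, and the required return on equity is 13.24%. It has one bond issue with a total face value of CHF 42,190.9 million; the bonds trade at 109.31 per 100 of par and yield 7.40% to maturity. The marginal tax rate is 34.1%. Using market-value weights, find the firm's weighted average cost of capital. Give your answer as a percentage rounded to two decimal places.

9.03%

Market value of equity E = 128.1 × 354.54m = 45416.574m. Market value of debt D = 42190.9m × 109.31/100 = 46118.87279m.
Total capital V = 45416.574 + 46118.87279 = 91535.44679.
Equity: weight = 45416.574/91535.44679 = 0.4962; cost = 13.24%.
Bonds outstanding: weight = 46118.87279/91535.44679 = 0.5038; after-tax cost = 7.4% × (1 − 34.1%) = 4.8766%.
WACC = 0.4962 × 13.2400% + 0.5038 × 4.8766% = 9.0262%.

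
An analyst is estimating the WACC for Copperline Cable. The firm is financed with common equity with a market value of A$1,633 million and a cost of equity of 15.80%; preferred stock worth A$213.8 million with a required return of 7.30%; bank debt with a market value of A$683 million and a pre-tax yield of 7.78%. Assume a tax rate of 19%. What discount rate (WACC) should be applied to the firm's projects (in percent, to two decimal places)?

Total capital V = 1633 + 213.8 + 683 = 2529.8.
Equity: weight = 1633/2529.8 = 0.6455; cost = 15.8%.
Preferred: weight = 213.8/2529.8 = 0.0845; cost = 7.3%.
Bank debt: weight = 683/2529.8 = 0.2700; after-tax cost = 7.78% × (1 − 19%) = 6.3018%.
WACC = 0.6455 × 15.8000% + 0.0845 × 7.3000% + 0.2700 × 6.3018% = 12.5173%.

12.52%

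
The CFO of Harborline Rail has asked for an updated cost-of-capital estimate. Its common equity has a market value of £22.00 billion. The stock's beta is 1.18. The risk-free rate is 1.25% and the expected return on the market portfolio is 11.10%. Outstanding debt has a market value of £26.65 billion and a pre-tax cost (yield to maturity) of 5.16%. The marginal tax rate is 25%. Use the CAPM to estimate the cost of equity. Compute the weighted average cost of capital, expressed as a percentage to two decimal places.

7.94%

Market risk premium = 11.1% − 1.25% = 9.85%.
Cost of equity via CAPM: Re = 1.25% + 1.18 × 9.85% = 12.8730%.
Total capital V = 22 + 26.65 = 48.65.
Equity: weight = 22/48.65 = 0.4522; cost = 12.873%.
Debt: weight = 26.65/48.65 = 0.5478; after-tax cost = 5.16% × (1 − 25%) = 3.8700%.
WACC = 0.4522 × 12.8730% + 0.5478 × 3.8700% = 7.9412%.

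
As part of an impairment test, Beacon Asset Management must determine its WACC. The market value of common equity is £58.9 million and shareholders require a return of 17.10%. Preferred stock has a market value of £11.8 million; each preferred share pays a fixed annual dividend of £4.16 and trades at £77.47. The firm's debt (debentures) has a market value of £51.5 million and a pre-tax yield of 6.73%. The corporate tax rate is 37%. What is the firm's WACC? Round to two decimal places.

Cost of preferred: Rp = 4.16 / 77.47 = 5.3698%.
Total capital V = 58.9 + 11.8 + 51.5 = 122.2.
Equity: weight = 58.9/122.2 = 0.4820; cost = 17.1%.
Preferred: weight = 11.8/122.2 = 0.0966; cost = 5.3698%.
Debentures: weight = 51.5/122.2 = 0.4214; after-tax cost = 6.73% × (1 − 37%) = 4.2399%.
WACC = 0.4820 × 17.1000% + 0.0966 × 5.3698% + 0.4214 × 4.2399% = 10.5475%.

10.55%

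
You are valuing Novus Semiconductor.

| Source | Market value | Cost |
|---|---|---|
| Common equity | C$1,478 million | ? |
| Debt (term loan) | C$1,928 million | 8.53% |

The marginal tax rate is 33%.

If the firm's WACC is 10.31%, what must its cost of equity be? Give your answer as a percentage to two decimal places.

16.30%

Total capital V = 1478 + 1928 = 3406.
Equity weight = 1478/3406 = 0.4339.
Term loan weight = 1928/3406 = 0.5661.
Debt contribution = 0.5661 × 8.53% × (1 − 33%) = 3.2351%.
Required equity contribution = 10.31% − 3.2351% = 7.0749%.
Re = 7.0749% / 0.4339 = 16.3039%.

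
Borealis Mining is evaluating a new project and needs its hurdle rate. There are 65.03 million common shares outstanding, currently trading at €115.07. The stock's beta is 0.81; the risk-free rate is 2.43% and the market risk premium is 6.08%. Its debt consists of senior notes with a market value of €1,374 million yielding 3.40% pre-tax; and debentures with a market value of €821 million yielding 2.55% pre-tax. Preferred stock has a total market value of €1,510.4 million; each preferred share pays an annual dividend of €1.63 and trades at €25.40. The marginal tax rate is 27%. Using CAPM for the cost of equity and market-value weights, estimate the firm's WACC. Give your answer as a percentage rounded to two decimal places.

6.23%

Cost of equity via CAPM: Re = 2.43% + 0.81 × 6.08% = 7.3548%.
Cost of preferred: Rp = 1.63 / 25.4 = 6.4173%.
Market value of equity E = 115.07 × 65.03m = 7483.0021m.
Total capital V = 7483.0021 + 1510.4 + 1374 + 821 = 11188.4021.
Equity: weight = 7483.0021/11188.4021 = 0.6688; cost = 7.3548%.
Preferred: weight = 1510.4/11188.4021 = 0.1350; cost = 6.4173%.
Senior notes: weight = 1374/11188.4021 = 0.1228; after-tax cost = 3.4% × (1 − 27%) = 2.4820%.
Debentures: weight = 821/11188.4021 = 0.0734; after-tax cost = 2.55% × (1 − 27%) = 1.8615%.
WACC = 0.6688 × 7.3548% + 0.1350 × 6.4173% + 0.1228 × 2.4820% + 0.0734 × 1.8615% = 6.2267%.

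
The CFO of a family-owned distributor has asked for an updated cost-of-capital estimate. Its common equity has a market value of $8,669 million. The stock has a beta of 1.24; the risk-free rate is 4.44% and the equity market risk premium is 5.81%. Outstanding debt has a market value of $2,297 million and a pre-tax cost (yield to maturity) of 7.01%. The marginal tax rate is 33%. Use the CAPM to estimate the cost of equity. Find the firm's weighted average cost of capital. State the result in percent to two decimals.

Cost of equity via CAPM: Re = 4.44% + 1.24 × 5.81% = 11.6444%.
Total capital V = 8669 + 2297 = 10966.
Equity: weight = 8669/10966 = 0.7905; cost = 11.6444%.
Debt: weight = 2297/10966 = 0.2095; after-tax cost = 7.01% × (1 − 33%) = 4.6967%.
WACC = 0.7905 × 11.6444% + 0.2095 × 4.6967% = 10.1891%.

10.19%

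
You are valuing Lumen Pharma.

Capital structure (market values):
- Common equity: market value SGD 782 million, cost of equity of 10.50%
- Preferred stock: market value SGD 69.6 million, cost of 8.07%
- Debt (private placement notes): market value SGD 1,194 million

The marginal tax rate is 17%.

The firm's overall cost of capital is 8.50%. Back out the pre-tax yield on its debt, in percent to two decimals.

Total capital V = 782 + 69.6 + 1194 = 2045.6.
Equity weight = 782/2045.6 = 0.3823.
Preferred weight = 69.6/2045.6 = 0.0340.
Private placement notes weight = 1194/2045.6 = 0.5837.
Equity contribution = 0.3823 × 10.5% = 4.0140%.
Preferred contribution = 0.0340 × 8.07% = 0.2746%.
Remaining for debt = 8.5% − 4.2886% = 4.2114%.
Rd × (1 − 17%) × 0.5837 = 4.2114%  ⇒  Rd = 8.6930%.

8.69%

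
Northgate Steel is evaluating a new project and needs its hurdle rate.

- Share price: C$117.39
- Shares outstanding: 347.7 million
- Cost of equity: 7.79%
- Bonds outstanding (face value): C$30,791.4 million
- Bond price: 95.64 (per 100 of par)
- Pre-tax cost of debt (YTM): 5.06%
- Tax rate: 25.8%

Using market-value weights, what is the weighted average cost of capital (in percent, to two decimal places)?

6.10%

Market value of equity E = 117.39 × 347.7m = 40816.503m. Market value of debt D = 30791.4m × 95.64/100 = 29448.89496m.
Total capital V = 40816.503 + 29448.89496 = 70265.39796.
Equity: weight = 40816.503/70265.39796 = 0.5809; cost = 7.79%.
Bonds outstanding: weight = 29448.89496/70265.39796 = 0.4191; after-tax cost = 5.06% × (1 − 25.8%) = 3.7545%.
WACC = 0.5809 × 7.7900% + 0.4191 × 3.7545% = 6.0987%.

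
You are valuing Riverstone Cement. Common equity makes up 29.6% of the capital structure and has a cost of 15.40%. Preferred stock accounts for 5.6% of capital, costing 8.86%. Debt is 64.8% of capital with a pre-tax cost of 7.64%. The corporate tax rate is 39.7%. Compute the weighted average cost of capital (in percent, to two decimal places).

8.04%

After-tax cost of debt = 7.64% × (1 − 39.7%) = 4.6069%.
WACC = 0.296 × 15.4000% + 0.056 × 8.8600% + 0.648 × 4.6069% = 8.0398%.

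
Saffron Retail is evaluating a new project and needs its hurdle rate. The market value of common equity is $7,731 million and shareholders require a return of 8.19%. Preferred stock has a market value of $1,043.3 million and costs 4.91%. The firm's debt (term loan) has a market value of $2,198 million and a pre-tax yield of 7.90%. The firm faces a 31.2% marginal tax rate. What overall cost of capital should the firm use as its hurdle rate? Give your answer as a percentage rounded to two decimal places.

7.33%

Total capital V = 7731 + 1043.3 + 2198 = 10972.3.
Equity: weight = 7731/10972.3 = 0.7046; cost = 8.19%.
Preferred: weight = 1043.3/10972.3 = 0.0951; cost = 4.91%.
Term loan: weight = 2198/10972.3 = 0.2003; after-tax cost = 7.9% × (1 − 31.2%) = 5.4352%.
WACC = 0.7046 × 8.1900% + 0.0951 × 4.9100% + 0.2003 × 5.4352% = 7.3263%.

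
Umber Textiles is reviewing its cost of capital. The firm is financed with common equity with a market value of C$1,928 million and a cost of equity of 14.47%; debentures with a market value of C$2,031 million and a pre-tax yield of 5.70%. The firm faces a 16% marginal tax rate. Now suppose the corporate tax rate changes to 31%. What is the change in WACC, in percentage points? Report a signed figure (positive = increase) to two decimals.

Current WACC:
Total capital V = 1928 + 2031 = 3959.
Equity: weight = 1928/3959 = 0.4870; cost = 14.47%.
Debentures: weight = 2031/3959 = 0.5130; after-tax cost = 5.7% × (1 − 16%) = 4.7880%.
WACC = 0.4870 × 14.4700% + 0.5130 × 4.7880% = 9.5031%.
After the change:
Total capital V = 1928 + 2031 = 3959.
Equity: weight = 1928/3959 = 0.4870; cost = 14.47%.
Debentures: weight = 2031/3959 = 0.5130; after-tax cost = 5.7% × (1 − 31%) = 3.9330%.
WACC = 0.4870 × 14.4700% + 0.5130 × 3.9330% = 9.0644%.
Change in WACC = 9.0644% − 9.5031% = -0.4386 pp.

-0.44 pp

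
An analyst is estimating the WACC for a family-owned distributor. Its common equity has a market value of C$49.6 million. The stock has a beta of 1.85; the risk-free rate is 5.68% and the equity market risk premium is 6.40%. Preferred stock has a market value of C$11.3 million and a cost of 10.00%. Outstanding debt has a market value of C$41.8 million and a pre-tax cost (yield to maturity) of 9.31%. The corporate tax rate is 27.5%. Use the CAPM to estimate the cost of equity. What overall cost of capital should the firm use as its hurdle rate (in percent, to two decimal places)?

12.31%

Cost of equity via CAPM: Re = 5.68% + 1.85 × 6.4% = 17.5200%.
Total capital V = 49.6 + 11.3 + 41.8 = 102.7.
Equity: weight = 49.6/102.7 = 0.4830; cost = 17.52%.
Preferred: weight = 11.3/102.7 = 0.1100; cost = 10%.
Debt: weight = 41.8/102.7 = 0.4070; after-tax cost = 9.31% × (1 − 27.5%) = 6.7498%.
WACC = 0.4830 × 17.5200% + 0.1100 × 10.0000% + 0.4070 × 6.7498% = 12.3090%.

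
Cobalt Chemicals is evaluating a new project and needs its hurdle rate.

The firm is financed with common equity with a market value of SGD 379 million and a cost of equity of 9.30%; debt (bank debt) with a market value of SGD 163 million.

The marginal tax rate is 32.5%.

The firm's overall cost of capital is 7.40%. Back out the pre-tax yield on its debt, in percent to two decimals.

4.42%

Total capital V = 379 + 163 = 542.
Equity weight = 379/542 = 0.6993.
Bank debt weight = 163/542 = 0.3007.
Equity contribution = 0.6993 × 9.3% = 6.5031%.
Remaining for debt = 7.4% − 6.5031% = 0.8969%.
Rd × (1 − 32.5%) × 0.3007 = 0.8969%  ⇒  Rd = 4.4181%.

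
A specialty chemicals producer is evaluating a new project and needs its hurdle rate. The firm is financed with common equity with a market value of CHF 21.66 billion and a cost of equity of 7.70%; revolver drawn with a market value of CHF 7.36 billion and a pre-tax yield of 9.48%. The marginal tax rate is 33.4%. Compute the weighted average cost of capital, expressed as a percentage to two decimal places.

Total capital V = 21.66 + 7.36 = 29.02.
Equity: weight = 21.66/29.02 = 0.7464; cost = 7.7%.
Revolver drawn: weight = 7.36/29.02 = 0.2536; after-tax cost = 9.48% × (1 − 33.4%) = 6.3137%.
WACC = 0.7464 × 7.7000% + 0.2536 × 6.3137% = 7.3484%.

7.35%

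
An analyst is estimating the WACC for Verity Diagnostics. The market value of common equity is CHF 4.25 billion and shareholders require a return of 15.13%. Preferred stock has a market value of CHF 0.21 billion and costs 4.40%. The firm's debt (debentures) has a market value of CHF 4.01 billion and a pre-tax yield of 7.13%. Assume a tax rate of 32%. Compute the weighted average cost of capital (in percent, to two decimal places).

Total capital V = 4.25 + 0.21 + 4.01 = 8.47.
Equity: weight = 4.25/8.47 = 0.5018; cost = 15.13%.
Preferred: weight = 0.21/8.47 = 0.0248; cost = 4.4%.
Debentures: weight = 4.01/8.47 = 0.4734; after-tax cost = 7.13% × (1 − 32%) = 4.8484%.
WACC = 0.5018 × 15.1300% + 0.0248 × 4.4000% + 0.4734 × 4.8484% = 9.9963%.

10.00%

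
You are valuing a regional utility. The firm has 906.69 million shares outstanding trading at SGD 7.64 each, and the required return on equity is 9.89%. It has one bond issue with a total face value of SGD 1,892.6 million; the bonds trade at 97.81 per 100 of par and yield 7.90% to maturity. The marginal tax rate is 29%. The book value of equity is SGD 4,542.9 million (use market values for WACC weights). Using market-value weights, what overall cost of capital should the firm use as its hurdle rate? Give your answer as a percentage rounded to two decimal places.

8.99%

Market value of equity E = 7.64 × 906.69m = 6927.1116m. Market value of debt D = 1892.6m × 97.81/100 = 1851.15206m.
Total capital V = 6927.1116 + 1851.15206 = 8778.26366.
Equity: weight = 6927.1116/8778.26366 = 0.7891; cost = 9.89%.
Bonds outstanding: weight = 1851.15206/8778.26366 = 0.2109; after-tax cost = 7.9% × (1 − 29%) = 5.6090%.
WACC = 0.7891 × 9.8900% + 0.2109 × 5.6090% = 8.9872%.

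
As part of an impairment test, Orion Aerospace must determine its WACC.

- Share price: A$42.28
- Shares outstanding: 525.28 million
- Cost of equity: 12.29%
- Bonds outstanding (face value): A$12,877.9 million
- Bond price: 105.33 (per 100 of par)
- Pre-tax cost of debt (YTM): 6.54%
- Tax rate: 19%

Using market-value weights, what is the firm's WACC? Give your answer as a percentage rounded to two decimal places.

Market value of equity E = 42.28 × 525.28m = 22208.8384m. Market value of debt D = 12877.9m × 105.33/100 = 13564.29207m.
Total capital V = 22208.8384 + 13564.29207 = 35773.13047.
Equity: weight = 22208.8384/35773.13047 = 0.6208; cost = 12.29%.
Bonds outstanding: weight = 13564.29207/35773.13047 = 0.3792; after-tax cost = 6.54% × (1 − 19%) = 5.2974%.
WACC = 0.6208 × 12.2900% + 0.3792 × 5.2974% = 9.6386%.

9.64%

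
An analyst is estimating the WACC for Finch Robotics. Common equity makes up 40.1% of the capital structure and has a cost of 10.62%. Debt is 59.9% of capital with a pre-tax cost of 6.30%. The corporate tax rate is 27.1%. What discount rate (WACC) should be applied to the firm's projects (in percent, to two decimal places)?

After-tax cost of debt = 6.3% × (1 − 27.1%) = 4.5927%.
WACC = 0.401 × 10.6200% + 0.599 × 4.5927% = 7.0096%.

7.01%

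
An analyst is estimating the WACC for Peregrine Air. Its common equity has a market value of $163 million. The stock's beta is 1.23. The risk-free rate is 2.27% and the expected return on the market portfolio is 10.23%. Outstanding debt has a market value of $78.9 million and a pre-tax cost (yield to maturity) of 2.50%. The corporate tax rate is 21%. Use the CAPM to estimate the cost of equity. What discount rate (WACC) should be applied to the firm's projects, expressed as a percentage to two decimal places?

Market risk premium = 10.23% − 2.27% = 7.96%.
Cost of equity via CAPM: Re = 2.27% + 1.23 × 7.96% = 12.0608%.
Total capital V = 163 + 78.9 = 241.9.
Equity: weight = 163/241.9 = 0.6738; cost = 12.0608%.
Debt: weight = 78.9/241.9 = 0.3262; after-tax cost = 2.5% × (1 − 21%) = 1.9750%.
WACC = 0.6738 × 12.0608% + 0.3262 × 1.9750% = 8.7711%.

8.77%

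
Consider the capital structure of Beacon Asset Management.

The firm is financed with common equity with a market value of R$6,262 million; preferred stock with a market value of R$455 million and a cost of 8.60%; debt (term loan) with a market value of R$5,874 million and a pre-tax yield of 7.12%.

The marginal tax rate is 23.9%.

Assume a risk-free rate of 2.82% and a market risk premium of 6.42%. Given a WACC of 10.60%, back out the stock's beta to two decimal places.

1.99

Total capital V = 6262 + 455 + 5874 = 12591.
Equity weight = 6262/12591 = 0.4973.
Preferred weight = 455/12591 = 0.0361.
Term loan weight = 5874/12591 = 0.4665.
Debt contribution = 0.4665 × 7.12% × (1 − 23.9%) = 2.5278%.
Preferred contribution = 0.0361 × 8.6% = 0.3108%.
Required equity contribution = 10.6% − 2.8386% = 7.7614%  ⇒  Re = 15.6059%.
CAPM: 15.6059% = 2.82% + β × 6.42%  ⇒  β = 1.9916.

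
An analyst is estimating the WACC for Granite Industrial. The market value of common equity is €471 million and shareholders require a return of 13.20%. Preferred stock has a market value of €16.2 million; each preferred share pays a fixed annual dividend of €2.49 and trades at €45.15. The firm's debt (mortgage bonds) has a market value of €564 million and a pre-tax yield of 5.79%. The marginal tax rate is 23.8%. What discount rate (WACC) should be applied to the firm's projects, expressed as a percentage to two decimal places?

8.37%

Cost of preferred: Rp = 2.49 / 45.15 = 5.5150%.
Total capital V = 471 + 16.2 + 564 = 1051.2.
Equity: weight = 471/1051.2 = 0.4481; cost = 13.2%.
Preferred: weight = 16.2/1051.2 = 0.0154; cost = 5.515%.
Mortgage bonds: weight = 564/1051.2 = 0.5365; after-tax cost = 5.79% × (1 − 23.8%) = 4.4120%.
WACC = 0.4481 × 13.2000% + 0.0154 × 5.5150% + 0.5365 × 4.4120% = 8.3665%.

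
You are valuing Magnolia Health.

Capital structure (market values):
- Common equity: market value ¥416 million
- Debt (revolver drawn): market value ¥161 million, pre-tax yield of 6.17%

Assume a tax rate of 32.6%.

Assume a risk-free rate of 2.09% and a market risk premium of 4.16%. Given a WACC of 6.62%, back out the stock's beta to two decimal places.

Total capital V = 416 + 161 = 577.
Equity weight = 416/577 = 0.7210.
Revolver drawn weight = 161/577 = 0.2790.
Debt contribution = 0.2790 × 6.17% × (1 − 32.6%) = 1.1604%.
Required equity contribution = 6.62% − 1.1604% = 5.4596%  ⇒  Re = 7.5726%.
CAPM: 7.5726% = 2.09% + β × 4.16%  ⇒  β = 1.3179.

1.32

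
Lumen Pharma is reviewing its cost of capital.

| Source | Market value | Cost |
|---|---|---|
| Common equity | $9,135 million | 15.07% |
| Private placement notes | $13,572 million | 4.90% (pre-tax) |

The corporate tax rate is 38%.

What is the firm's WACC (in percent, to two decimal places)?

7.88%

Total capital V = 9135 + 13572 = 22707.
Equity: weight = 9135/22707 = 0.4023; cost = 15.07%.
Private placement notes: weight = 13572/22707 = 0.5977; after-tax cost = 4.9% × (1 − 38%) = 3.0380%.
WACC = 0.4023 × 15.0700% + 0.5977 × 3.0380% = 7.8785%.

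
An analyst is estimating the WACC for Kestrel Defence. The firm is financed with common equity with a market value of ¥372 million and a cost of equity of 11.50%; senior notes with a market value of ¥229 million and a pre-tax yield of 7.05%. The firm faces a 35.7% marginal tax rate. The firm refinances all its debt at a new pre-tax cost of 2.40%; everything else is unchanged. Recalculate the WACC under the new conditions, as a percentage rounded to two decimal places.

7.71%

After the change:
Total capital V = 372 + 229 = 601.
Equity: weight = 372/601 = 0.6190; cost = 11.5%.
Senior notes: weight = 229/601 = 0.3810; after-tax cost = 2.4% × (1 − 35.7%) = 1.5432%.
WACC = 0.6190 × 11.5000% + 0.3810 × 1.5432% = 7.7061%.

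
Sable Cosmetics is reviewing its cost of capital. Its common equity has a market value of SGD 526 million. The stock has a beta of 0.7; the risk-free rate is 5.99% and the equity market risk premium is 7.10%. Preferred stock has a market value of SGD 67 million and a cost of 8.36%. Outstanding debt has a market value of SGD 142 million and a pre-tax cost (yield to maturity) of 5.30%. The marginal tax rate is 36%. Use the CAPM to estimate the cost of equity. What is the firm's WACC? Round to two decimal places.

Cost of equity via CAPM: Re = 5.99% + 0.7 × 7.1% = 10.9600%.
Total capital V = 526 + 67 + 142 = 735.
Equity: weight = 526/735 = 0.7156; cost = 10.96%.
Preferred: weight = 67/735 = 0.0912; cost = 8.36%.
Debt: weight = 142/735 = 0.1932; after-tax cost = 5.3% × (1 − 36%) = 3.3920%.
WACC = 0.7156 × 10.9600% + 0.0912 × 8.3600% + 0.1932 × 3.3920% = 9.2609%.

9.26%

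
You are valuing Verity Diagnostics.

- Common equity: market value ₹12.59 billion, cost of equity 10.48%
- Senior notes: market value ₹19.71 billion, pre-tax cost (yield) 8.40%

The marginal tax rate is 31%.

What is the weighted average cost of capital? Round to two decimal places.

7.62%

Total capital V = 12.59 + 19.71 = 32.3.
Equity: weight = 12.59/32.3 = 0.3898; cost = 10.48%.
Senior notes: weight = 19.71/32.3 = 0.6102; after-tax cost = 8.4% × (1 − 31%) = 5.7960%.
WACC = 0.3898 × 10.4800% + 0.6102 × 5.7960% = 7.6217%.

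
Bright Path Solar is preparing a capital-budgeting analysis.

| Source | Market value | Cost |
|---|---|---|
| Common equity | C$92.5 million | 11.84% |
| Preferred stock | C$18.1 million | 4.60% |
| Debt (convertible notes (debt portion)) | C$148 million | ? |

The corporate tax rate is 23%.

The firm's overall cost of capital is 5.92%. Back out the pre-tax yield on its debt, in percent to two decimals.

Total capital V = 92.5 + 18.1 + 148 = 258.6.
Equity weight = 92.5/258.6 = 0.3577.
Preferred weight = 18.1/258.6 = 0.0700.
Convertible notes (debt portion) weight = 148/258.6 = 0.5723.
Equity contribution = 0.3577 × 11.84% = 4.2351%.
Preferred contribution = 0.0700 × 4.6% = 0.3220%.
Remaining for debt = 5.92% − 4.5571% = 1.3629%.
Rd × (1 − 23%) × 0.5723 = 1.3629%  ⇒  Rd = 3.0928%.

3.09%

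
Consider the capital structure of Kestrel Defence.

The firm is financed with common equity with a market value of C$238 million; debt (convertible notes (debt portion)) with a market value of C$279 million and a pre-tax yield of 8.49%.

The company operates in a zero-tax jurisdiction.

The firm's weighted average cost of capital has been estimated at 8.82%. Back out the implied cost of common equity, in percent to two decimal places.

9.21%

Total capital V = 238 + 279 = 517.
Equity weight = 238/517 = 0.4603.
Convertible notes (debt portion) weight = 279/517 = 0.5397.
Debt contribution = 0.5397 × 8.49% × (1 − 0%) = 4.5816%.
Required equity contribution = 8.82% − 4.5816% = 4.2384%.
Re = 4.2384% / 0.4603 = 9.2068%.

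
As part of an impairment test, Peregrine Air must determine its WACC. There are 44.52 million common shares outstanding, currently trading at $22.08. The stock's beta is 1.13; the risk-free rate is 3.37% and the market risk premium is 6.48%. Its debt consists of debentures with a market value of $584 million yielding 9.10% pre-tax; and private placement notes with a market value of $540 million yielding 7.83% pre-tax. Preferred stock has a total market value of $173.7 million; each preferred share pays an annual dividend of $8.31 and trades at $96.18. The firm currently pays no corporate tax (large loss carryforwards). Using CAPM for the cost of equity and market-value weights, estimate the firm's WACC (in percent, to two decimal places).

9.45%

Cost of equity via CAPM: Re = 3.37% + 1.13 × 6.48% = 10.6924%.
Cost of preferred: Rp = 8.31 / 96.18 = 8.6400%.
Market value of equity E = 22.08 × 44.52m = 983.0016m.
Total capital V = 983.0016 + 173.7 + 584 + 540 = 2280.7016.
Equity: weight = 983.0016/2280.7016 = 0.4310; cost = 10.6924%.
Preferred: weight = 173.7/2280.7016 = 0.0762; cost = 8.64%.
Debentures: weight = 584/2280.7016 = 0.2561; after-tax cost = 9.1% × (1 − 0%) = 9.1000%.
Private placement notes: weight = 540/2280.7016 = 0.2368; after-tax cost = 7.83% × (1 − 0%) = 7.8300%.
WACC = 0.4310 × 10.6924% + 0.0762 × 8.6400% + 0.2561 × 9.1000% + 0.2368 × 7.8300% = 9.4506%.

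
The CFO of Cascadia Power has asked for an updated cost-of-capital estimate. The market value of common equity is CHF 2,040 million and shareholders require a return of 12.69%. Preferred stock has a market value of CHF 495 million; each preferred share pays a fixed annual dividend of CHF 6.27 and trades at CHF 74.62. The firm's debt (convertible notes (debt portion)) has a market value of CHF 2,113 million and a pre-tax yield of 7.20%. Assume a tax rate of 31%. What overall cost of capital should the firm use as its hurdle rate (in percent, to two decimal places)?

8.72%

Cost of preferred: Rp = 6.27 / 74.62 = 8.4026%.
Total capital V = 2040 + 495 + 2113 = 4648.
Equity: weight = 2040/4648 = 0.4389; cost = 12.69%.
Preferred: weight = 495/4648 = 0.1065; cost = 8.4026%.
Convertible notes (debt portion): weight = 2113/4648 = 0.4546; after-tax cost = 7.2% × (1 − 31%) = 4.9680%.
WACC = 0.4389 × 12.6900% + 0.1065 × 8.4026% + 0.4546 × 4.9680% = 8.7229%.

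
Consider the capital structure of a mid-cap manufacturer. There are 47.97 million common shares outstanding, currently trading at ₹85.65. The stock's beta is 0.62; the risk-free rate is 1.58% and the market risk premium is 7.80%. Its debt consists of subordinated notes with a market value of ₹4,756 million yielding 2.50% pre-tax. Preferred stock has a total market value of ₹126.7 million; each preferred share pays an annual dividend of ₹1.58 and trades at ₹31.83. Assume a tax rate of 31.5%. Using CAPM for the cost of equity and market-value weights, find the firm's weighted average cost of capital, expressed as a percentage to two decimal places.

Cost of equity via CAPM: Re = 1.58% + 0.62 × 7.8% = 6.4160%.
Cost of preferred: Rp = 1.58 / 31.83 = 4.9639%.
Market value of equity E = 85.65 × 47.97m = 4108.6305m.
Total capital V = 4108.6305 + 126.7 + 4756 = 8991.3305.
Equity: weight = 4108.6305/8991.3305 = 0.4570; cost = 6.416%.
Preferred: weight = 126.7/8991.3305 = 0.0141; cost = 4.9639%.
Subordinated notes: weight = 4756/8991.3305 = 0.5290; after-tax cost = 2.5% × (1 − 31.5%) = 1.7125%.
WACC = 0.4570 × 6.4160% + 0.0141 × 4.9639% + 0.5290 × 1.7125% = 3.9076%.

3.91%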